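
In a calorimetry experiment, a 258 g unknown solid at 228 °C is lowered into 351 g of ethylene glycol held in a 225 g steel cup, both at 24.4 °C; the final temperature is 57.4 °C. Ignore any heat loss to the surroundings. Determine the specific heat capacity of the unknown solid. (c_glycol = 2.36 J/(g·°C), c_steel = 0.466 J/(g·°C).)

c ≈ 0.7 J/(g·°C)

Energy conservation, ΣQ = 0:
258×c×(57.4 − 228) + 351×2.36×(57.4 − 24.4) + 225×0.466×(57.4 − 24.4) = 0
-44015 c = -30796
c = -30796/-44015 ≈ 0.6997 J/(g·°C)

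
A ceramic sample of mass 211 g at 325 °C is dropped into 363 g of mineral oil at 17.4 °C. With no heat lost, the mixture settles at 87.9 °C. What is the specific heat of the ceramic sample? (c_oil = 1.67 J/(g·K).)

c ≈ 0.854 J/(g·K)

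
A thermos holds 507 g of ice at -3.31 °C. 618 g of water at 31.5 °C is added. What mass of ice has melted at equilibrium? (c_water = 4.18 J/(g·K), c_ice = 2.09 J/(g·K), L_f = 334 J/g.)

Heat available from the water dropping to 0 °C: 618·4.18·31.5 = 81372 J.
Of that, 507·2.09·3.31 = 3507.4 J goes to bring the ice to 0 °C, leaving 77865 J.
Melting all 507 g of ice would need 507·334 = 169338 J.
77865 J < 169338 J, so only part of the ice melts and the system sits at 0 °C.
m_melt = 77865 / L_f = 233.1 g.

m_melted ≈ 233 g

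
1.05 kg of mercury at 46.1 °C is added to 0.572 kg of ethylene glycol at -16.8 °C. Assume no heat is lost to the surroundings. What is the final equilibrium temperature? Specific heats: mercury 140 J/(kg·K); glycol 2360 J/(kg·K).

Energy conservation, ΣQ = 0:
1.05·140·(T − 46.1) + 0.572·2360·(T − (-16.8)) = 0
147(T − 46.1) + 1349.9(T − (-16.8)) = 0
(147 + 1349.9) T = 147·46.1 + 1349.9·(-16.8)
T = -15902/1496.9 ≈ -10.62 °C

T_f ≈ -10.6 °C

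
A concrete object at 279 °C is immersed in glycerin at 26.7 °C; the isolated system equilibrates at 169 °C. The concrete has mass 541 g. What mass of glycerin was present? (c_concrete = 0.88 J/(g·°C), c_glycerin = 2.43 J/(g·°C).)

Taking heat into each body as positive, Σ m c ΔT = 0:
541·0.88·(169 − 279) + m·2.43·(169 − 26.7) = 0
345.79 m = 52369
m = 52369/345.79 ≈ 151.4 g

m ≈ 151 g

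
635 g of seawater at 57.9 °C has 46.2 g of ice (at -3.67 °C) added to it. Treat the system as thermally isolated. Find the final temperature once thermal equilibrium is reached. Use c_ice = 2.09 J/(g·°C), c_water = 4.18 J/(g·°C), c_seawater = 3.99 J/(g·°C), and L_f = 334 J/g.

T_f ≈ 48.0 °C

Taking heat into each body as positive, Σ m c ΔT = 0:
ice -3.67→0 °C: 46.2×2.09×3.67 = 354.37; melt ice: 46.2×334 = 15431; meltwater 0→T: 46.2×4.18×T = 193.12 T; seawater cools: 635×3.99×(T − 57.9) = 2533.7(T − 57.9)
2726.8 T = 146698 − 15785 = 130913
T ≈ 48.01 °C. Since T > 0 °C, the all-ice-melts assumption holds.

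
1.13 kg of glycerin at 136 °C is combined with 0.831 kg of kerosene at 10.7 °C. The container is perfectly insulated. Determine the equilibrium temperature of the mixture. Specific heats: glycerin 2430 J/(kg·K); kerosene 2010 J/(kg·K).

T_f ≈ 88.6 °C

Setting the total heat transfer to zero:
1.13·2430·(T − 136) + 0.831·2010·(T − 10.7) = 0
2745.9(T − 136) + 1670.3(T − 10.7) = 0
(2745.9 + 1670.3) T = 2745.9·136 + 1670.3·10.7
T ≈ 88.61 °C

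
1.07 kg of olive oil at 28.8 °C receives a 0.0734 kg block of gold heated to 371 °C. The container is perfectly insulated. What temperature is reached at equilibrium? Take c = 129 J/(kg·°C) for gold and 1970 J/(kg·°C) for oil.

T_f ≈ 30.3 °C

Set heat shed by the hot body equal to heat absorbed by the cold body:
0.0734×129×(371 − T) = 1.07×1970×(T − 28.8)
9.469(371 − T) = 2107.9(T − 28.8)
2117.4 T = 64220  ⇒  T ≈ 30.33 °C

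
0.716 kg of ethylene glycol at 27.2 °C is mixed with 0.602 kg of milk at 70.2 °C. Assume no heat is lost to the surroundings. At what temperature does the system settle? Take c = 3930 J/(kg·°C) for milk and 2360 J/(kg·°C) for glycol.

Setting the total heat transfer to zero:
0.602·3930·(T − 70.2) + 0.716·2360·(T − 27.2) = 0
2365.9(T − 70.2) + 1689.8(T − 27.2) = 0
(2365.9 + 1689.8) T = 2365.9·70.2 + 1689.8·27.2
T = 212045/4055.6 ≈ 52.28 °C

T_f ≈ 52.3 °C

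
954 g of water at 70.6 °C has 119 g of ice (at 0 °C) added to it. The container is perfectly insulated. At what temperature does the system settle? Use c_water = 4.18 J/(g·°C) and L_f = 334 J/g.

Heat gained plus heat lost sum to zero:
fusion: m_ice L_f = 119×334 = 39746; meltwater 0→T: 119×4.18×T = 497.42 T; water: 3987.7(T − 70.6)
4485.1 T = 281533 − 39746 = 241787
T ≈ 53.91 °C (positive, so assuming full melt was valid).

T_f ≈ 53.9 °C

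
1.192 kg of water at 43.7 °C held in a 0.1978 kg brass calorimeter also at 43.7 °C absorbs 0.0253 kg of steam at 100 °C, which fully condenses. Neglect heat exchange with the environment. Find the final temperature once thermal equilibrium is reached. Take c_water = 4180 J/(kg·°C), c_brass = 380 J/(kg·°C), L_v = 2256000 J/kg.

T_f ≈ 55.9 °C

Net heat exchanged in the isolated system is zero:
steam→water at 100 °C releases m L_v = 0.0253·2256000 = 57077; condensed water 100 °C→T: 105.75(T − 100); original water: 4982.6(T − 43.7); cup: 75.16(T − 43.7)
5163.5 T = 57077 + 10575 + 221023 = 288675
T ≈ 55.91 °C — below 100 °C, confirming all the steam condensed.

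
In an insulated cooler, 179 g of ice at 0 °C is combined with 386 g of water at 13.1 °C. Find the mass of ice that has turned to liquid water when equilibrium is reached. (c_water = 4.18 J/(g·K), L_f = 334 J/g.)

m_melted ≈ 63.3 g

Water can give up m c ΔT = 386×4.18×13.1 = 21137 J before reaching 0 °C.
Melting all 179 g of ice would need 179×334 = 59786 J.
That's not enough to melt it all — equilibrium is at 0 °C with ice remaining.
Mass melted = 21137/334 ≈ 63.28 g.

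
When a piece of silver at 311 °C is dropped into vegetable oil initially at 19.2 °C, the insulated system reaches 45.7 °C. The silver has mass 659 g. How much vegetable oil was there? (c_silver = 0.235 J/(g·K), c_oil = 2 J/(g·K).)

Conservation of energy gives ΣQ = 0:
659×0.235×(45.7 − 311) + m×2×(45.7 − 19.2) = 0
53 m = 41086
m = 41086/53 ≈ 775.2 g

m ≈ 775 g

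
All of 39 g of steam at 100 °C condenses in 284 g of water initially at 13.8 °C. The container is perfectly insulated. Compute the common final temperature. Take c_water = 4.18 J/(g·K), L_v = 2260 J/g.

Net heat exchanged in the isolated system is zero:
steam→water at 100 °C releases m L_v = 39·2260 = 88140
  condensate cools 100→T: 39·4.18·(T − 100) = 163.02(T − 100)
  original water: 1187.1(T − 13.8)
1350.1 T = 88140 + 16302 + 16382 = 120824
T ≈ 89.49 °C (< 100 °C, so full condensation is consistent).

T_f ≈ 89.5 °C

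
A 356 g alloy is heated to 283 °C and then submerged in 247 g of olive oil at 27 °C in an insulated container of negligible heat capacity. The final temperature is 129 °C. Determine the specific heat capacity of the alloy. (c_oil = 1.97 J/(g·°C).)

c ≈ 0.905 J/(g·°C)

Energy conservation, ΣQ = 0:
356×c×(129 − 283) + 247×1.97×(129 − 27) = 0
-54824 c = -49632
c = -49632/-54824 ≈ 0.9053 J/(g·°C)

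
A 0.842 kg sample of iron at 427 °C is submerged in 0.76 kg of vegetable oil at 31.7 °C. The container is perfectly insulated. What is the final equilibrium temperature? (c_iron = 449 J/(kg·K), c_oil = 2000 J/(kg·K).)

Net heat exchanged in the isolated system is zero:
0.842×449×(T − 427) + 0.76×2000×(T − 31.7) = 0
(378.06 + 1520) T = 378.06×427 + 1520×31.7
T = 209615 / 1898.1 = 110 °C

T_f ≈ 110.4 °C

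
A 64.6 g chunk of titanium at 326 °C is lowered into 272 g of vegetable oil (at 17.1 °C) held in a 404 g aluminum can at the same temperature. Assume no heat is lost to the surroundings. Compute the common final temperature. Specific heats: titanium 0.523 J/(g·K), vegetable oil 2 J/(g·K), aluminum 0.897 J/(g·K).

Let T be the final temperature. ΣQ_i = 0:
64.6×0.523×(T − 326) + 272×2×(T − 17.1) + 404×0.897×(T − 17.1) = 0
33.79(T − 326) + 544(T − 17.1) + 362.39(T − 17.1) = 0
(33.79 + 544 + 362.39) T = 33.79×326 + 544×17.1 + 362.39×17.1
T = 26513 / 940.17 = 28.2 °C

T_f ≈ 28.2 °C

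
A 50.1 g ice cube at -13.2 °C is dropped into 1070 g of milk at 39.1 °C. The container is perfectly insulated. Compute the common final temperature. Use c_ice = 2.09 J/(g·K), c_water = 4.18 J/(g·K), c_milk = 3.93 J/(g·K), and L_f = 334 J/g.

T_f ≈ 33.1 °C

Let T be the final temperature. ΣQ_i = 0:
warm ice to 0 °C: 50.1·2.09·(0 − (-13.2)) = 1382.2
  melt ice: 50.1·334 = 16733
  warm the meltwater: 209.42 T
  milk: 4205.1(T − 39.1)
4414.5 T = 164419 − 18116 = 146304
T ≈ 33.14 °C (positive, so assuming full melt was valid).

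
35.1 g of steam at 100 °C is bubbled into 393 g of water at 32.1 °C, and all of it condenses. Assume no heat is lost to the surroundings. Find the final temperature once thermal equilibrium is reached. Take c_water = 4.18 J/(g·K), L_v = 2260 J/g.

Taking heat into each body as positive, Σ m c ΔT = 0:
condense steam: −35.1·2260 = −79326; condensate cools 100→T: 35.1·4.18·(T − 100) = 146.72(T − 100); original water: 1642.7(T − 32.1)
1789.5 T = 79326 + 14672 + 52732 = 146730
T ≈ 82.00 °C — below 100 °C, confirming all the steam condensed.

T_f ≈ 82.0 °C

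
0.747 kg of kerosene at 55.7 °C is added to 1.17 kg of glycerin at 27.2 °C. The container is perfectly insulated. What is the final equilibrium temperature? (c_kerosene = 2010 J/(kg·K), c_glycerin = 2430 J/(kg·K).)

Net heat exchanged in the isolated system is zero:
0.747*2010*(T − 55.7) + 1.17*2430*(T − 27.2) = 0
1501.5(T − 55.7) + 2843.1(T − 27.2) = 0
4344.6 T = 160964
T ≈ 37.05 °C

T_f ≈ 37.0 °C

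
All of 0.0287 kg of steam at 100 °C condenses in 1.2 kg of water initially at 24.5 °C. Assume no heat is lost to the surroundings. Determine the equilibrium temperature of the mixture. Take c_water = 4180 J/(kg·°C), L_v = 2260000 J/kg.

T_f ≈ 38.9 °C

Taking heat into each body as positive, Σ m c ΔT = 0:
steam→water at 100 °C releases m L_v = 0.0287×2260000 = 64862; condensed water 100 °C→T: 119.97(T − 100); original water: 5016(T − 24.5)
5136 T = 64862 + 11997 + 122892 = 199751
T ≈ 38.89 °C, under the boiling point, so the assumption holds.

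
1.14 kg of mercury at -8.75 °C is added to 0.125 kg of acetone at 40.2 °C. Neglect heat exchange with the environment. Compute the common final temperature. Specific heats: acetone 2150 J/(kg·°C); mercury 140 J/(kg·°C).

Heat lost by the acetone equals heat gained by the mercury:
0.125*2150*(40.2 − T) = 1.14*140*(T − (-8.75))
268.75(40.2 − T) = 159.6(T − (-8.75))
428.35 T = 9407.2  ⇒  T ≈ 21.96 °C

T_f ≈ 22.0 °C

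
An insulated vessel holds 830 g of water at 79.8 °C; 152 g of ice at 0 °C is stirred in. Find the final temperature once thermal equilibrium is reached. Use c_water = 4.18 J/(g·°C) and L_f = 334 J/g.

Conservation of energy gives ΣQ = 0:
latent heat to melt: 152·334 = 50768
  meltwater 0→T: 152·4.18·T = 635.36 T
  water: 3469.4(T − 79.8)
4104.8 T = 276858 − 50768 = 226090
T ≈ 55.08 °C (positive, so assuming full melt was valid).

T_f ≈ 55.1 °C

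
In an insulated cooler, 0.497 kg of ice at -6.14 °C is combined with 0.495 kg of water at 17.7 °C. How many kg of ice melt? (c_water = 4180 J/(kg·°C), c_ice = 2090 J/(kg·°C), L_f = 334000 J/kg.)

Water can give up m c ΔT = 0.495·4180·17.7 = 36623 J before reaching 0 °C.
Of that, 0.497·2090·6.14 = 6377.8 J goes to bring the ice to 0 °C, leaving 30245 J.
Melting all 0.497 kg of ice would need 0.497·334000 = 165998 J.
That's not enough to melt it all — equilibrium is at 0 °C with ice remaining.
m_melted·334000 = 30245  ⇒  m_melted ≈ 0.09055 kg.

m_melted ≈ 0.0906 kg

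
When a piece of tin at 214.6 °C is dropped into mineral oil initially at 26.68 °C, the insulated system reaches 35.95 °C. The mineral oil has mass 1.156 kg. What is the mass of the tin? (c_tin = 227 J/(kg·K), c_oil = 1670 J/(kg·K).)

m ≈ 0.441 kg

Heat lost by the tin = heat gained by the oil:
m×227×(214.6 − 35.95) = 1.156×1670×(35.95 − 26.68)
40554 m = 17896  ⇒  m ≈ 0.4413 kg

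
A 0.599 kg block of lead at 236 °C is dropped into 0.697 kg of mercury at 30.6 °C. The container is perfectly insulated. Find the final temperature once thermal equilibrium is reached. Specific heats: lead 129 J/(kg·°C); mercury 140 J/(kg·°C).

T_f ≈ 121.4 °C

Net heat exchanged in the isolated system is zero:
0.599×129×(T − 236) + 0.697×140×(T − 30.6) = 0
(77.27 + 97.58) T = 77.27×236 + 97.58×30.6
T ≈ 121.37 °C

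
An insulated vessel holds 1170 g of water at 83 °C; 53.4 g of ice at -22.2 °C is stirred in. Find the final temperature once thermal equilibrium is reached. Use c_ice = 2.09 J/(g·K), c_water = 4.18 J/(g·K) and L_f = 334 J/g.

Sum of m c ΔT and latent-heat terms is zero:
warm ice to 0 °C: 53.4·2.09·(0 − (-22.2)) = 2477.7
  melt ice: 53.4·334 = 17836
  meltwater 0→T: 53.4·4.18·T = 223.21 T
  water: 4890.6(T − 83)
5113.8 T = 405920 − 20313 = 385607
T ≈ 75.40 °C (positive, so assuming full melt was valid).

T_f ≈ 75.4 °C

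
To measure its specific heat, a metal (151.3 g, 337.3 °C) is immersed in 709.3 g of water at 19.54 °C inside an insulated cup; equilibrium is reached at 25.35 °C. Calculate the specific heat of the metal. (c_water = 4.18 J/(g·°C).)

c ≈ 0.365 J/(g·°C)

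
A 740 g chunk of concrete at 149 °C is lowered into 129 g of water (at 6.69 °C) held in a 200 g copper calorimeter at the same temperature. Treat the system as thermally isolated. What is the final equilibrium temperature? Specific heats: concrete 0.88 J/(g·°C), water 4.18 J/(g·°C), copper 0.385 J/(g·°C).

Let T be the final temperature. ΣQ_i = 0:
740·0.88·(T − 149) + 129·4.18·(T − 6.69) + 200·0.385·(T − 6.69) = 0
651.2(T − 149) + 539.22(T − 6.69) + 77(T − 6.69) = 0
1267.4 T = 101151
T = 101151/1267.4 ≈ 79.81 °C

T_f ≈ 79.8 °C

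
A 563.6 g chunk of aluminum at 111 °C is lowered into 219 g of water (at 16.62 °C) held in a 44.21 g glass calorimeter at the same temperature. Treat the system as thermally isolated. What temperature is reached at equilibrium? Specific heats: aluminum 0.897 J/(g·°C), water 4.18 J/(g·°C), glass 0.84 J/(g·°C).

Heat gained plus heat lost sum to zero:
563.6×0.897×(T − 111) + 219×4.18×(T − 16.62) + 44.21×0.84×(T − 16.62) = 0
(505.55 + 915.42 + 37.14) T = 505.55×111 + 915.42×16.62 + 37.14×16.62
T = 71947 / 1458.1 = 49.3 °C

T_f ≈ 49.3 °C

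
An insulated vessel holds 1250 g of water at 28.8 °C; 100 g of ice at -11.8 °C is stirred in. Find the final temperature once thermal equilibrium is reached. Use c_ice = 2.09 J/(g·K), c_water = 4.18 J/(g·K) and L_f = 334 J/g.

Energy conservation, ΣQ = 0:
ice -11.8→0 °C: 100·2.09·11.8 = 2466.2; melt ice: 100·334 = 33400; meltwater 0→T: 100·4.18·T = 418 T; water cools: 1250·4.18·(T − 28.8) = 5225(T − 28.8)
5643 T = 150480 − 35866 = 114614
T ≈ 20.31 °C (positive, so assuming full melt was valid).

T_f ≈ 20.3 °C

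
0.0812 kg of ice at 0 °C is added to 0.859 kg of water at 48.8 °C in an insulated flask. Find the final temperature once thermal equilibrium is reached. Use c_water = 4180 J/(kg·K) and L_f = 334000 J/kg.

Sum of m c ΔT and latent-heat terms is zero:
latent heat to melt: 0.0812·334000 = 27121
  warm the meltwater: 339.42 T
  water: 3590.6(T − 48.8)
3930 T = 175222 − 27121 = 148101
T ≈ 37.68 °C — above 0 °C, consistent with complete melting.

T_f ≈ 37.7 °C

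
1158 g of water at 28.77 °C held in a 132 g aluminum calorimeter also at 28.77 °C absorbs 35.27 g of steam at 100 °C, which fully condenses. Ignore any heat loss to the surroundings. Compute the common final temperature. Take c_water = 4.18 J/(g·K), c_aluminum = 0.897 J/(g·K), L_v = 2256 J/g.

T_f ≈ 46.4 °C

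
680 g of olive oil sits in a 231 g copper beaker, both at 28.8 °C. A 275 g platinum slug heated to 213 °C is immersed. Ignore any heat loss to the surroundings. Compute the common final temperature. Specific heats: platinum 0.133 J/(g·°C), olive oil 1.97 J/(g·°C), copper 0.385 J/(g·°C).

Setting the total heat transfer to zero:
275·0.133·(T − 213) + 680·1.97·(T − 28.8) + 231·0.385·(T − 28.8) = 0
36.58(T − 213) + 1339.6(T − 28.8) + 88.94(T − 28.8) = 0
1465.1 T = 48932
T = 48932 / 1465.1 = 33.4 °C

T_f ≈ 33.4 °C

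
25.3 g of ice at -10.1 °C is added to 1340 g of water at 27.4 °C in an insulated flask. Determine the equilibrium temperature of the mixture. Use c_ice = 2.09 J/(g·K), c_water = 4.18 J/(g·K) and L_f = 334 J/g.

Taking heat into each body as positive, Σ m c ΔT = 0:
warm ice to 0 °C: 25.3×2.09×(0 − (-10.1)) = 534.06; latent heat to melt: 25.3×334 = 8450.2; warm the meltwater: 105.75 T; water: 5601.2(T − 27.4)
5707 T = 153473 − 8984.3 = 144489
T ≈ 25.32 °C — above 0 °C, consistent with complete melting.

T_f ≈ 25.3 °C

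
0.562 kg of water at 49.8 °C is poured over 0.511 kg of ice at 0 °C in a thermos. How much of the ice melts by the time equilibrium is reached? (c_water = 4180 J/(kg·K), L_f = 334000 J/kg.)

Heat available from the water dropping to 0 °C: 0.562·4180·49.8 = 116988 J.
To melt every bit of ice: 0.511·334000 = 170674 J.
That's not enough to melt it all — equilibrium is at 0 °C with ice remaining.
m_melt = 116988 / L_f = 0.3503 kg.

m_melted ≈ 0.35 kg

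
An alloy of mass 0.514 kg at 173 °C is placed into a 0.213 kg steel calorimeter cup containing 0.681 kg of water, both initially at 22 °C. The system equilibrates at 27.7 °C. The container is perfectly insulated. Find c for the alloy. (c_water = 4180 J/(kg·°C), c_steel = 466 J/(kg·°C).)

c ≈ 225 J/(kg·°C)

Net heat exchanged in the isolated system is zero:
0.514·c·(27.7 − 173) + 0.681·4180·(27.7 − 22) + 0.213·466·(27.7 − 22) = 0
-74.68 c = -16791
c = -16791/-74.68 ≈ 224.8 J/(kg·°C)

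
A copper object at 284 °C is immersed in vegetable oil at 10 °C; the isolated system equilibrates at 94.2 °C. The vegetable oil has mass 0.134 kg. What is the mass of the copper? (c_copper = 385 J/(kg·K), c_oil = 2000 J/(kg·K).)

m ≈ 0.309 kg

|Q_copper| = |Q_oil|:
m×385×(284 − 94.2) = 0.134×2000×(94.2 − 10)
73073 m = 22566  ⇒  m ≈ 0.3088 kg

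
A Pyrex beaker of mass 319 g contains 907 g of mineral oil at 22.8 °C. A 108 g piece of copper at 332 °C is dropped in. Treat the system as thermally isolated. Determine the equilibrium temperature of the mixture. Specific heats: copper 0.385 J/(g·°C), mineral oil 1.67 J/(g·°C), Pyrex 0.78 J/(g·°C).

T_f ≈ 29.9 °C

Taking heat into each body as positive, Σ m c ΔT = 0:
108×0.385×(T − 332) + 907×1.67×(T − 22.8) + 319×0.78×(T − 22.8) = 0
41.58(T − 332) + 1514.7(T − 22.8) + 248.82(T − 22.8) = 0
1805.1 T = 54013
T = 54013/1805.1 ≈ 29.92 °C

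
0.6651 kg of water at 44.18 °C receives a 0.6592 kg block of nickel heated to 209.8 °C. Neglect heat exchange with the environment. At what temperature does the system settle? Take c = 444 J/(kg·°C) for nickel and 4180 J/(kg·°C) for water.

T_f ≈ 60.0 °C

Energy conservation, ΣQ = 0:
0.6592·444·(T − 209.8) + 0.6651·4180·(T − 44.18) = 0
292.68(T − 209.8) + 2780.1(T − 44.18) = 0
3072.8 T = 184231
T ≈ 59.96 °C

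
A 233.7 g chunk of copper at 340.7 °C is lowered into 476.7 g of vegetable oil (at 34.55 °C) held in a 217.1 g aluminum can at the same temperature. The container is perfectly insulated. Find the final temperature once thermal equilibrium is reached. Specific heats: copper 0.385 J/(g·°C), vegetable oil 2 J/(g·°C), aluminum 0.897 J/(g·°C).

T_f ≈ 56.8 °C

Heat gained plus heat lost sum to zero:
233.7×0.385×(T − 340.7) + 476.7×2×(T − 34.55) + 217.1×0.897×(T − 34.55) = 0
89.97(T − 340.7) + 953.4(T − 34.55) + 194.74(T − 34.55) = 0
1238.1 T = 70323
T = 70323 / 1238.1 = 56.8 °C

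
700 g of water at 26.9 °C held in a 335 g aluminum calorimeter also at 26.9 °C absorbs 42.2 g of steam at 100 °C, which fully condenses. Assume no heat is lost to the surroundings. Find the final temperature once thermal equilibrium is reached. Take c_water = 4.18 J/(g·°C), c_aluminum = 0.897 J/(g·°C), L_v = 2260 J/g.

T_f ≈ 58.7 °C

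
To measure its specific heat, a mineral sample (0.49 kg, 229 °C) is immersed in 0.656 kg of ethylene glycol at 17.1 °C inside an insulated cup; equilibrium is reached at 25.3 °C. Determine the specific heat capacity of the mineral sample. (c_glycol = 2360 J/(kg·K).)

c ≈ 127 J/(kg·K)

Heat gained plus heat lost sum to zero:
0.49×c×(25.3 − 229) + 0.656×2360×(25.3 − 17.1) = 0
-99.81 c = -12695
c = -12695/-99.81 ≈ 127.2 J/(kg·K)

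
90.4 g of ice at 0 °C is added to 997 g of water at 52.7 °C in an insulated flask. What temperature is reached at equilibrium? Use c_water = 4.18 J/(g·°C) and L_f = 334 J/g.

Let T be the final temperature. ΣQ_i = 0:
fusion: m_ice L_f = 90.4·334 = 30194; meltwater 0→T: 90.4·4.18·T = 377.87 T; water: 4167.5(T − 52.7)
4545.3 T = 219625 − 30194 = 189432
T ≈ 41.68 °C (positive, so assuming full melt was valid).

T_f ≈ 41.7 °C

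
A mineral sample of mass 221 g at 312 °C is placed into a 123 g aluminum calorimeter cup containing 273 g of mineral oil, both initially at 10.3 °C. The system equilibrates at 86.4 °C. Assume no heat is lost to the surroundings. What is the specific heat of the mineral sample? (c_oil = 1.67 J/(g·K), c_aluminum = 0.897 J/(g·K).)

Net heat exchanged in the isolated system is zero:
221·c·(86.4 − 312) + 273·1.67·(86.4 − 10.3) + 123·0.897·(86.4 − 10.3) = 0
-49858 c = -43091
c = -43091/-49858 ≈ 0.8643 J/(g·K)

c ≈ 0.864 J/(g·K)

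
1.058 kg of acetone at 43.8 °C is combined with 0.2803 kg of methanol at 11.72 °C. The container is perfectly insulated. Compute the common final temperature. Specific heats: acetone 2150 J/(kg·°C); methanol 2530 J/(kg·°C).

T_f ≈ 36.2 °C

Conservation of energy gives ΣQ = 0:
1.058*2150*(T − 43.8) + 0.2803*2530*(T − 11.72) = 0
2274.7(T − 43.8) + 709.16(T − 11.72) = 0
(2274.7 + 709.16) T = 2274.7*43.8 + 709.16*11.72
T = 107943 / 2983.9 = 36.2 °C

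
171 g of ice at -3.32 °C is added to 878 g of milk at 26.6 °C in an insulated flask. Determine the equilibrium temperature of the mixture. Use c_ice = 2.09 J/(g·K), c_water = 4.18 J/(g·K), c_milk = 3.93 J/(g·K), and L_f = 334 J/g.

T_f ≈ 8.0 °C

Net heat exchanged in the isolated system is zero:
warm ice to 0 °C: 171·2.09·(0 − (-3.32)) = 1186.5; fusion: m_ice L_f = 171·334 = 57114; meltwater 0→T: 171·4.18·T = 714.78 T; milk: 3450.5(T − 26.6)
4165.3 T = 91784 − 58301 = 33484
T ≈ 8.04 °C (positive, so assuming full melt was valid).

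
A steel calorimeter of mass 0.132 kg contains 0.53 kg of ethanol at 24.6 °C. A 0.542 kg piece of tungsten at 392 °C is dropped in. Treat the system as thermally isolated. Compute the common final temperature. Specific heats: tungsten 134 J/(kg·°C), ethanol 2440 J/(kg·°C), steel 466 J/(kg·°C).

T_f ≈ 43.3 °C

Let T be the final temperature. ΣQ_i = 0:
0.542*134*(T − 392) + 0.53*2440*(T − 24.6) + 0.132*466*(T − 24.6) = 0
72.63(T − 392) + 1293.2(T − 24.6) + 61.51(T − 24.6) = 0
1427.3 T = 61796
T ≈ 43.29 °C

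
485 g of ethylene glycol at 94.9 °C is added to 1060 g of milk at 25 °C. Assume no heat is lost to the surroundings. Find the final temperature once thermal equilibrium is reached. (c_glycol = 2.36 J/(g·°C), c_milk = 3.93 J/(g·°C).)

Let T be the final temperature. ΣQ_i = 0:
485*2.36*(T − 94.9) + 1060*3.93*(T − 25) = 0
1144.6(T − 94.9) + 4165.8(T − 25) = 0
(1144.6 + 4165.8) T = 1144.6*94.9 + 4165.8*25
T ≈ 40.07 °C

T_f ≈ 40.1 °C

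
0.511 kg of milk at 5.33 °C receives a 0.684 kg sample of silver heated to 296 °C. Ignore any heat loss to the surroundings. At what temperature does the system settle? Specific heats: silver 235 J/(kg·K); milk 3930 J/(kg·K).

T_f ≈ 26.9 °C

Setting the total heat transfer to zero:
0.684*235*(T − 296) + 0.511*3930*(T − 5.33) = 0
160.74(T − 296) + 2008.2(T − 5.33) = 0
(160.74 + 2008.2) T = 160.74*296 + 2008.2*5.33
T = 58283/2169 ≈ 26.87 °C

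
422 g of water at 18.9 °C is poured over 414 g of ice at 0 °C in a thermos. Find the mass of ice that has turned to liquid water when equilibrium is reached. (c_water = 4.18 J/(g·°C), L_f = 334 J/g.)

Water can give up m c ΔT = 422×4.18×18.9 = 33339 J before reaching 0 °C.
To melt every bit of ice: 414×334 = 138276 J.
33339 J < 138276 J, so only part of the ice melts and the system sits at 0 °C.
m_melted×334 = 33339  ⇒  m_melted ≈ 99.82 g.

m_melted ≈ 99.8 g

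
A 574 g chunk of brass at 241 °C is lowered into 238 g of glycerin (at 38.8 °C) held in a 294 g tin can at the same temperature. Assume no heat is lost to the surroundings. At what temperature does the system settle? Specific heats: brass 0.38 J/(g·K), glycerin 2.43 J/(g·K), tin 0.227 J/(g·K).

Heat gained plus heat lost sum to zero:
574*0.38*(T − 241) + 238*2.43*(T − 38.8) + 294*0.227*(T − 38.8) = 0
(218.12 + 578.34 + 66.74) T = 218.12*241 + 578.34*38.8 + 66.74*38.8
T = 77596 / 863.2 = 89.9 °C

T_f ≈ 89.9 °C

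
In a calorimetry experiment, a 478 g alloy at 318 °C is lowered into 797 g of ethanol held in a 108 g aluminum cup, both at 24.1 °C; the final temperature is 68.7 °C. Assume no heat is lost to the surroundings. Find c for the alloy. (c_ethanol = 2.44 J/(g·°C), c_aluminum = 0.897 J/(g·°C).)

Heat gained plus heat lost sum to zero:
478×c×(68.7 − 318) + 797×2.44×(68.7 − 24.1) + 108×0.897×(68.7 − 24.1) = 0
-119165 c = -91053
c = -91053/-119165 ≈ 0.7641 J/(g·°C)

c ≈ 0.764 J/(g·°C)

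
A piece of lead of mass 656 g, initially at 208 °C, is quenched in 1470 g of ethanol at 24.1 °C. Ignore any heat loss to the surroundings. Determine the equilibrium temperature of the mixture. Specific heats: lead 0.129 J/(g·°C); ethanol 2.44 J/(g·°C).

Let T be the final temperature. ΣQ_i = 0:
656·0.129·(T − 208) + 1470·2.44·(T − 24.1) = 0
(84.62 + 3586.8) T = 84.62·208 + 3586.8·24.1
T = 104044 / 3671.4 = 28.3 °C

T_f ≈ 28.3 °C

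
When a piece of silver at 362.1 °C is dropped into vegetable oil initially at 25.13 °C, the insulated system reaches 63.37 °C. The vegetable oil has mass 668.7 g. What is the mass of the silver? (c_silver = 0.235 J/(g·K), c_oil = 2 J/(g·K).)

m ≈ 729 g

|Q_silver| = |Q_oil|:
m·0.235·(362.1 − 63.37) = 668.7·2·(63.37 − 25.13)
70.2 m = 51142  ⇒  m ≈ 728.5 g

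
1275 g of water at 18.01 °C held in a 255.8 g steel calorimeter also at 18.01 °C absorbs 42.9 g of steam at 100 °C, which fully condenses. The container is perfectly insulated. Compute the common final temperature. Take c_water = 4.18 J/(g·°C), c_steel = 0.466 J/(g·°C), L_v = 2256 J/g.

T_f ≈ 37.8 °C

Net heat exchanged in the isolated system is zero:
condense steam: −42.9×2256 = −96782; condensate cools 100→T: 42.9×4.18×(T − 100) = 179.32(T − 100); original water: 5329.5(T − 18.01); cup: 119.2(T − 18.01)
5628 T = 96782 + 17932 + 98131 = 212846
T ≈ 37.82 °C, under the boiling point, so the assumption holds.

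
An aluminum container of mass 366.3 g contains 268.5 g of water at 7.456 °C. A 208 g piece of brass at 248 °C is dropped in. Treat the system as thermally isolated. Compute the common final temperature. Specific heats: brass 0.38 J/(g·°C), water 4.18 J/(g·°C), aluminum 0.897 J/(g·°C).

T_f ≈ 19.9 °C

T_f is the heat-capacity-weighted average of the initial temperatures:
T_f = (79.04×248 + 1122.3×7.456 + 328.57×7.456) / (79.04 + 1122.3 + 328.57)
    = 30420 / 1529.9 ≈ 19.88 °C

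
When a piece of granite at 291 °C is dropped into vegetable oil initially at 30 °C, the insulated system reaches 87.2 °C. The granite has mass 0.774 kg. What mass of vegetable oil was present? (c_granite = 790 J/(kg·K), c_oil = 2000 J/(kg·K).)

m ≈ 1.09 kg

Setting the total heat transfer to zero:
0.774×790×(87.2 − 291) + m×2000×(87.2 − 30) = 0
114400 m = 124616
m = 124616/114400 ≈ 1.089 kg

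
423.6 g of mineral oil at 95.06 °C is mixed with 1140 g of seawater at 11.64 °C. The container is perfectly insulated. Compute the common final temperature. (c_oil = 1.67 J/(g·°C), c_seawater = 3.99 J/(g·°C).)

Heat lost by the oil equals heat gained by the seawater:
423.6*1.67*(95.06 − T) = 1140*3.99*(T − 11.64)
707.41(95.06 − T) = 4548.6(T − 11.64)
5256 T = 120192  ⇒  T ≈ 22.87 °C

T_f ≈ 22.9 °C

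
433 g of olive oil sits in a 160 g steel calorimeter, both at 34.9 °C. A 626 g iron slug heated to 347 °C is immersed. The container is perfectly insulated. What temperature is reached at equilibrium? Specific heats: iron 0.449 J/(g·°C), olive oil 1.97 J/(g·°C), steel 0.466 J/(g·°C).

T_f ≈ 107.5 °C

Let T be the final temperature. ΣQ_i = 0:
626·0.449·(T − 347) + 433·1.97·(T − 34.9) + 160·0.466·(T − 34.9) = 0
281.07(T − 347) + 853.01(T − 34.9) + 74.56(T − 34.9) = 0
(281.07 + 853.01 + 74.56) T = 281.07·347 + 853.01·34.9 + 74.56·34.9
T = 129905 / 1208.6 = 107 °C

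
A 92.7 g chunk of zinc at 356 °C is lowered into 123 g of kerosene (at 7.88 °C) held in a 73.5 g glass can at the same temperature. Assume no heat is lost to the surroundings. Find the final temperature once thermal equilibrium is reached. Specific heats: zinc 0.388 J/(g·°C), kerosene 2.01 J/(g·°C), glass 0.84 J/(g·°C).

Let T be the final temperature. ΣQ_i = 0:
92.7×0.388×(T − 356) + 123×2.01×(T − 7.88) + 73.5×0.84×(T − 7.88) = 0
35.97(T − 356) + 247.23(T − 7.88) + 61.74(T − 7.88) = 0
344.94 T = 15239
T = 15239 / 344.94 = 44.2 °C

T_f ≈ 44.2 °C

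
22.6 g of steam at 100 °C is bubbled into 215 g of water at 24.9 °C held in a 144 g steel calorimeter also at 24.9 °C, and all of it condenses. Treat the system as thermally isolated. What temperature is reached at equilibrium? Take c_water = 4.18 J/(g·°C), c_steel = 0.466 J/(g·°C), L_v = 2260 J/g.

Energy conservation, ΣQ = 0:
steam→water at 100 °C releases m L_v = 22.6·2260 = 51076; condensate cools 100→T: 22.6·4.18·(T − 100) = 94.47(T − 100); water warms: 215·4.18·(T − 24.9) = 898.7(T − 24.9); steel cup: 144·0.466·(T − 24.9) = 67.1(T − 24.9)
1060.3 T = 51076 + 9446.8 + 24049 = 84571
T ≈ 79.76 °C — below 100 °C, confirming all the steam condensed.

T_f ≈ 79.8 °C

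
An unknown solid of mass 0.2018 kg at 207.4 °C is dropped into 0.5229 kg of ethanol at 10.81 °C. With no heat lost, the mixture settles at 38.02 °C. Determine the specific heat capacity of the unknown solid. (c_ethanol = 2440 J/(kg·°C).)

c ≈ 1020 J/(kg·°C)

Conservation of energy gives ΣQ = 0:
0.2018·c·(38.02 − 207.4) + 0.5229·2440·(38.02 − 10.81) = 0
-34.18 c = -34717
c = -34717/-34.18 ≈ 1016 J/(kg·°C)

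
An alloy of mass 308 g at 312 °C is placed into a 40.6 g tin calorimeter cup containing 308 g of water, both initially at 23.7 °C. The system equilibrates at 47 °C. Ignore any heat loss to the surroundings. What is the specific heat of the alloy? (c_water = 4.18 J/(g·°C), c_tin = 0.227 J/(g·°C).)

Net heat exchanged in the isolated system is zero:
308·c·(47 − 312) + 308·4.18·(47 − 23.7) + 40.6·0.227·(47 − 23.7) = 0
-81620 c = -30212
c = -30212/-81620 ≈ 0.3702 J/(g·°C)

c ≈ 0.37 J/(g·°C)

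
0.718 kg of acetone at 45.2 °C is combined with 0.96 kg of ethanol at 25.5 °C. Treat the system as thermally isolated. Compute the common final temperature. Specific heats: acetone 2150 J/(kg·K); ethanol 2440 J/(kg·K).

T_f ≈ 33.3 °C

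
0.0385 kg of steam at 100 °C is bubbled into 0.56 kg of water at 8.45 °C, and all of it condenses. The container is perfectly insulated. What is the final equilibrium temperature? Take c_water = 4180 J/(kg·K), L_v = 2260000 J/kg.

Taking heat into each body as positive, Σ m c ΔT = 0:
condense steam: −0.0385×2260000 = −87010; condensed water 100 °C→T: 160.93(T − 100); water warms: 0.56×4180×(T − 8.45) = 2340.8(T − 8.45)
2501.7 T = 87010 + 16093 + 19780 = 122883
T ≈ 49.12 °C, under the boiling point, so the assumption holds.

T_f ≈ 49.1 °C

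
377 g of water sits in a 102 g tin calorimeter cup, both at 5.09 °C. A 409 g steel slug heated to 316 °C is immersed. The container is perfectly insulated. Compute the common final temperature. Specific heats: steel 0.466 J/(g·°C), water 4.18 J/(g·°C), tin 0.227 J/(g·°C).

Setting the total heat transfer to zero:
409*0.466*(T − 316) + 377*4.18*(T − 5.09) + 102*0.227*(T − 5.09) = 0
190.59(T − 316) + 1575.9(T − 5.09) + 23.15(T − 5.09) = 0
(190.59 + 1575.9 + 23.15) T = 190.59*316 + 1575.9*5.09 + 23.15*5.09
T = 68367/1789.6 ≈ 38.20 °C

T_f ≈ 38.2 °C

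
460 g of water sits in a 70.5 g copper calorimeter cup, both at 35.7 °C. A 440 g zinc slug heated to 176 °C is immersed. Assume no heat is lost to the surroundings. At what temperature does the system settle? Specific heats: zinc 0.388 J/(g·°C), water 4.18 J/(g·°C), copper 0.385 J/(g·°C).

T_f is the heat-capacity-weighted average of the initial temperatures:
T_f = (170.72*176 + 1922.8*35.7 + 27.14*35.7) / (170.72 + 1922.8 + 27.14)
    = 99660 / 2120.7 ≈ 46.99 °C

T_f ≈ 47.0 °C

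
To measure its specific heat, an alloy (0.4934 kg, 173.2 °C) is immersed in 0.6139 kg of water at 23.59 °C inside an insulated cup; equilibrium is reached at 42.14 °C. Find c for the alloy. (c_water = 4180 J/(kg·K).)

m_s c (T_s − T_f) = m_water c_water (T_f − T_0):
0.4934×c×(173.2 − 42.14) = 0.6139×4180×(42.14 − 23.59)
64.67 c = 47601  ⇒  c ≈ 736.1 J/(kg·K)

c ≈ 736 J/(kg·K)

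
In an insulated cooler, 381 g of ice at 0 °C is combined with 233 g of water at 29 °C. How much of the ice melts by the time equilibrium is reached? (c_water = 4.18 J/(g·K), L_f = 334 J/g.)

m_melted ≈ 84.6 g

Heat available from the water dropping to 0 °C: 233×4.18×29 = 28244 J.
Melting all 381 g of ice would need 381×334 = 127254 J.
That's not enough to melt it all — equilibrium is at 0 °C with ice remaining.
m_melt = 28244 / L_f = 84.56 g.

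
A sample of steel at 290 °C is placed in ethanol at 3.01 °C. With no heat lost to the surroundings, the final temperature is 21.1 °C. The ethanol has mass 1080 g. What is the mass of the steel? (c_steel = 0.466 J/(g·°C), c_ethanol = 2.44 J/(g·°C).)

m ≈ 380 g

Let T be the final temperature. ΣQ_i = 0:
m×0.466×(21.1 − 290) + 1080×2.44×(21.1 − 3.01) = 0
-125.31 m = -47671
m = -47671/-125.31 ≈ 380.4 g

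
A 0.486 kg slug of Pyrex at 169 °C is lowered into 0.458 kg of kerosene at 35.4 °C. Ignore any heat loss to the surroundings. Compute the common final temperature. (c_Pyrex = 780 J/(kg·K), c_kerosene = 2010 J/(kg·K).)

T_f ≈ 74.4 °C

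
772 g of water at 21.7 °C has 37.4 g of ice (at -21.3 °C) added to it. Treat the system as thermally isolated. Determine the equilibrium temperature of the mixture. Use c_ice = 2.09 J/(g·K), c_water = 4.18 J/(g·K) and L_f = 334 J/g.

Taking heat into each body as positive, Σ m c ΔT = 0:
ice -21.3→0 °C: 37.4×2.09×21.3 = 1664.9; melt ice: 37.4×334 = 12492; warm the meltwater: 156.33 T; water cools: 772×4.18×(T − 21.7) = 3227(T − 21.7)
3383.3 T = 70025 − 14157 = 55868
T ≈ 16.51 °C (positive, so assuming full melt was valid).

T_f ≈ 16.5 °C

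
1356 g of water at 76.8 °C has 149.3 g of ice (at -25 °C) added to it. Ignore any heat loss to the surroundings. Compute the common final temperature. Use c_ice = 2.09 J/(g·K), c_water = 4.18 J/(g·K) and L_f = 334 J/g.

T_f ≈ 60.0 °C

Conservation of energy gives ΣQ = 0:
ice -25→0 °C: 149.3×2.09×25 = 7800.9; fusion: m_ice L_f = 149.3×334 = 49866; warm the meltwater: 624.07 T; water: 5668.1(T − 76.8)
6292.2 T = 435309 − 57667 = 377641
T ≈ 60.02 °C (positive, so assuming full melt was valid).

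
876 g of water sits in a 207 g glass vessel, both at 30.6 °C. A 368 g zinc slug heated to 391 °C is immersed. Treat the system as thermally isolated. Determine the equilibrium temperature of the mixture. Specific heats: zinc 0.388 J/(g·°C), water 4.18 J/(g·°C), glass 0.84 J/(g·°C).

T_f ≈ 43.5 °C

Net heat exchanged in the isolated system is zero:
368*0.388*(T − 391) + 876*4.18*(T − 30.6) + 207*0.84*(T − 30.6) = 0
142.78(T − 391) + 3661.7(T − 30.6) + 173.88(T − 30.6) = 0
(142.78 + 3661.7 + 173.88) T = 142.78*391 + 3661.7*30.6 + 173.88*30.6
T = 173197 / 3978.3 = 43.5 °C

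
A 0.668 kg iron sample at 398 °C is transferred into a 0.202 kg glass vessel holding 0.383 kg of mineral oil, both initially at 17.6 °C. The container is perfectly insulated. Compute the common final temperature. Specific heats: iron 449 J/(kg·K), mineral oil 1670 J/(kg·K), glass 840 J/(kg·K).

T_f ≈ 120.5 °C

Net heat exchanged in the isolated system is zero:
0.668*449*(T − 398) + 0.383*1670*(T − 17.6) + 0.202*840*(T − 17.6) = 0
299.93(T − 398) + 639.61(T − 17.6) + 169.68(T − 17.6) = 0
1109.2 T = 133616
T = 133616/1109.2 ≈ 120.46 °C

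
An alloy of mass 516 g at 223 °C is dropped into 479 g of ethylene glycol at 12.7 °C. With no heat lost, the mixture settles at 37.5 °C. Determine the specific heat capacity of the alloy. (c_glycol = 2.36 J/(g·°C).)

Energy conservation, ΣQ = 0:
516·c·(37.5 − 223) + 479·2.36·(37.5 − 12.7) = 0
-95718 c = -28035
c = -28035/-95718 ≈ 0.2929 J/(g·°C)

c ≈ 0.293 J/(g·°C)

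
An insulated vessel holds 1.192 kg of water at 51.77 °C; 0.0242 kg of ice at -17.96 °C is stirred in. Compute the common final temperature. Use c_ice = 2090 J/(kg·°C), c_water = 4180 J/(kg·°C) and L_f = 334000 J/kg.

T_f ≈ 49.0 °C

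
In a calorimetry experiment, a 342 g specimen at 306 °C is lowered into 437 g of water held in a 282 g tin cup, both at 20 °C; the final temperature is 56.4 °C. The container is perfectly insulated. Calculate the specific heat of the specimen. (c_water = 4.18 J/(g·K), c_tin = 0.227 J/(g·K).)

c ≈ 0.806 J/(g·K)

Energy conservation, ΣQ = 0:
342·c·(56.4 − 306) + 437·4.18·(56.4 − 20) + 282·0.227·(56.4 − 20) = 0
-85363 c = -68821
c = -68821/-85363 ≈ 0.8062 J/(g·K)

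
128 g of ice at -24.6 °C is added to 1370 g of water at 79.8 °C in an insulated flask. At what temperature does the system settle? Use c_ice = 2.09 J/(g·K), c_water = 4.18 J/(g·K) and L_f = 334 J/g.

Let T be the final temperature. ΣQ_i = 0:
warm ice to 0 °C: 128·2.09·(0 − (-24.6)) = 6581
  latent heat to melt: 128·334 = 42752
  warm the meltwater: 535.04 T
  water cools: 1370·4.18·(T − 79.8) = 5726.6(T − 79.8)
6261.6 T = 456983 − 49333 = 407650
T ≈ 65.10 °C — above 0 °C, consistent with complete melting.

T_f ≈ 65.1 °C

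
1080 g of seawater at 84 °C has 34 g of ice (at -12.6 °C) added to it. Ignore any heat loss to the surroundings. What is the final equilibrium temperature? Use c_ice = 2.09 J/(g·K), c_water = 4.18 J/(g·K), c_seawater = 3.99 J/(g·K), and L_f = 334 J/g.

T_f ≈ 78.6 °C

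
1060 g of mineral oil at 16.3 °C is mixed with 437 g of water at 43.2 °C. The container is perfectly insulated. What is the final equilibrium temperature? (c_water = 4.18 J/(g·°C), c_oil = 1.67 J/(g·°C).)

T_f ≈ 30.0 °C

Setting the total heat transfer to zero:
437*4.18*(T − 43.2) + 1060*1.67*(T − 16.3) = 0
1826.7(T − 43.2) + 1770.2(T − 16.3) = 0
(1826.7 + 1770.2) T = 1826.7*43.2 + 1770.2*16.3
T ≈ 29.96 °C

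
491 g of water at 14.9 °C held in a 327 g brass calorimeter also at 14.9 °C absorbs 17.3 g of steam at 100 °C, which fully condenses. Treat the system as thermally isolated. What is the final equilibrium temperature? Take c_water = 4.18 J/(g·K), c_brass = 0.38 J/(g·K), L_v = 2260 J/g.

Heat gained plus heat lost sum to zero:
condense steam: −17.3·2260 = −39098; condensate cools 100→T: 17.3·4.18·(T − 100) = 72.31(T − 100); original water: 2052.4(T − 14.9); cup: 124.26(T − 14.9)
2249 T = 39098 + 7231.4 + 32432 = 78761
T ≈ 35.02 °C, under the boiling point, so the assumption holds.

T_f ≈ 35.0 °C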